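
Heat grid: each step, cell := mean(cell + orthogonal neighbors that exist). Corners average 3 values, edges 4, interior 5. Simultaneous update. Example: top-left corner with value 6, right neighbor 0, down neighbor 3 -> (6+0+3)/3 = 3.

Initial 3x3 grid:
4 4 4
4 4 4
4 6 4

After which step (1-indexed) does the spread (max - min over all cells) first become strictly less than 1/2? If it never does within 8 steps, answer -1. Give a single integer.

Step 1: max=14/3, min=4, spread=2/3
Step 2: max=547/120, min=4, spread=67/120
Step 3: max=4757/1080, min=407/100, spread=1807/5400
  -> spread < 1/2 first at step 3
Step 4: max=1885963/432000, min=11161/2700, spread=33401/144000
Step 5: max=16781933/3888000, min=1123391/270000, spread=3025513/19440000
Step 6: max=6685726867/1555200000, min=60355949/14400000, spread=53531/497664
Step 7: max=399280925849/93312000000, min=16343116051/3888000000, spread=450953/5971968
Step 8: max=23903783560603/5598720000000, min=1967248610519/466560000000, spread=3799043/71663616

Answer: 3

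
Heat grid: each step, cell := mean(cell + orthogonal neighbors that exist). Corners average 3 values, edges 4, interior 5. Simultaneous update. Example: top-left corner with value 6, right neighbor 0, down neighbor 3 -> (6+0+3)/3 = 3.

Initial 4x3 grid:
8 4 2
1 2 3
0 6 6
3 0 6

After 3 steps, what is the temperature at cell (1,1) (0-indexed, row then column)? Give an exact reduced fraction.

Answer: 4129/1200

Derivation:
Step 1: cell (1,1) = 16/5
Step 2: cell (1,1) = 16/5
Step 3: cell (1,1) = 4129/1200
Full grid after step 3:
  7577/2160 251/72 143/40
  4447/1440 4129/1200 847/240
  91/32 627/200 23/6
  227/90 1051/320 2651/720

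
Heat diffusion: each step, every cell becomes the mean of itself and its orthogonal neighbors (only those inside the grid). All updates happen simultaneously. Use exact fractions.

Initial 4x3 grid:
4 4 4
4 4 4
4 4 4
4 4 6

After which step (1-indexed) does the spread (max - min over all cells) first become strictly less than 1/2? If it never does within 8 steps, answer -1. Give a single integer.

Answer: 3

Derivation:
Step 1: max=14/3, min=4, spread=2/3
Step 2: max=41/9, min=4, spread=5/9
Step 3: max=473/108, min=4, spread=41/108
  -> spread < 1/2 first at step 3
Step 4: max=56057/12960, min=4, spread=4217/12960
Step 5: max=3319549/777600, min=14479/3600, spread=38417/155520
Step 6: max=197824211/46656000, min=290597/72000, spread=1903471/9331200
Step 7: max=11798429089/2799360000, min=8755759/2160000, spread=18038617/111974400
Step 8: max=705114582851/167961600000, min=790526759/194400000, spread=883978523/6718464000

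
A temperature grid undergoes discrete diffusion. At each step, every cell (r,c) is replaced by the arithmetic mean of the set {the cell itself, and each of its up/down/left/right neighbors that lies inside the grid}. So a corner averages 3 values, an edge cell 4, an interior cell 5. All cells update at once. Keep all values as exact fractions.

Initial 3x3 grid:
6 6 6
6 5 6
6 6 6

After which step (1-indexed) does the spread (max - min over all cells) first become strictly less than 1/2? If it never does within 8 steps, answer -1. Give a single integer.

Answer: 1

Derivation:
Step 1: max=6, min=23/4, spread=1/4
  -> spread < 1/2 first at step 1
Step 2: max=471/80, min=144/25, spread=51/400
Step 3: max=2113/360, min=27977/4800, spread=589/14400
Step 4: max=1686919/288000, min=175057/30000, spread=31859/1440000
Step 5: max=10535279/1800000, min=100988393/17280000, spread=751427/86400000
Step 6: max=6065736871/1036800000, min=631365313/108000000, spread=23149331/5184000000
Step 7: max=37905068111/6480000000, min=363765345737/62208000000, spread=616540643/311040000000
Step 8: max=21830947991239/3732480000000, min=2273687546017/388800000000, spread=17737747379/18662400000000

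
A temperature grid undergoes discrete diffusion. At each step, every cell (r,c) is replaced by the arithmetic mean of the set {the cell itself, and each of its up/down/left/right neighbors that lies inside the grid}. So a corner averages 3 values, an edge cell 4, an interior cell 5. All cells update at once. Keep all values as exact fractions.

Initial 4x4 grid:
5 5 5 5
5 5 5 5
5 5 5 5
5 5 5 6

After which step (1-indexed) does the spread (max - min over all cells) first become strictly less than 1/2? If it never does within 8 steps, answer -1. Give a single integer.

Step 1: max=16/3, min=5, spread=1/3
  -> spread < 1/2 first at step 1
Step 2: max=95/18, min=5, spread=5/18
Step 3: max=1121/216, min=5, spread=41/216
Step 4: max=33443/6480, min=5, spread=1043/6480
Step 5: max=997553/194400, min=5, spread=25553/194400
Step 6: max=29831459/5832000, min=90079/18000, spread=645863/5832000
Step 7: max=892441691/174960000, min=600971/120000, spread=16225973/174960000
Step 8: max=26721477983/5248800000, min=270701/54000, spread=409340783/5248800000

Answer: 1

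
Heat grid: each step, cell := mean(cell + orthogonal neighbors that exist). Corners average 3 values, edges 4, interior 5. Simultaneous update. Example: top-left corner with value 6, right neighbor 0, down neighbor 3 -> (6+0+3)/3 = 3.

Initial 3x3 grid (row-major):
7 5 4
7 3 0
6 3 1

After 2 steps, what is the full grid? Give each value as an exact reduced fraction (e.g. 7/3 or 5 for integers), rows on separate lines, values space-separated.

Answer: 101/18 1061/240 13/4
1261/240 387/100 149/60
43/9 811/240 79/36

Derivation:
After step 1:
  19/3 19/4 3
  23/4 18/5 2
  16/3 13/4 4/3
After step 2:
  101/18 1061/240 13/4
  1261/240 387/100 149/60
  43/9 811/240 79/36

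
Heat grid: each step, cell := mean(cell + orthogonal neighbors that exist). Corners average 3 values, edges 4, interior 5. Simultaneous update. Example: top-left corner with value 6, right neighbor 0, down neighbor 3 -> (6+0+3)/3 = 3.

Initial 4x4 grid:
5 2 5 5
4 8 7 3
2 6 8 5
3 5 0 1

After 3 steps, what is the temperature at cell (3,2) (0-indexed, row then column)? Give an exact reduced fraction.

Answer: 4747/1200

Derivation:
Step 1: cell (3,2) = 7/2
Step 2: cell (3,2) = 71/20
Step 3: cell (3,2) = 4747/1200
Full grid after step 3:
  9769/2160 35419/7200 35603/7200 662/135
  1052/225 29479/6000 1931/375 34313/7200
  1919/450 2831/600 9077/2000 10379/2400
  4309/1080 14257/3600 4747/1200 291/80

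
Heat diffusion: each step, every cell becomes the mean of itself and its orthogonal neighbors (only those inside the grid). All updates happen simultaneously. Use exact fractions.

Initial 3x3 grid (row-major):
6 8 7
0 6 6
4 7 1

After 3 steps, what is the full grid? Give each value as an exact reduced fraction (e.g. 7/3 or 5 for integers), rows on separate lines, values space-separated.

After step 1:
  14/3 27/4 7
  4 27/5 5
  11/3 9/2 14/3
After step 2:
  185/36 1429/240 25/4
  133/30 513/100 331/60
  73/18 547/120 85/18
After step 3:
  11179/2160 80903/14400 4253/720
  8441/1800 10237/2000 19457/3600
  4697/1080 33239/7200 5327/1080

Answer: 11179/2160 80903/14400 4253/720
8441/1800 10237/2000 19457/3600
4697/1080 33239/7200 5327/1080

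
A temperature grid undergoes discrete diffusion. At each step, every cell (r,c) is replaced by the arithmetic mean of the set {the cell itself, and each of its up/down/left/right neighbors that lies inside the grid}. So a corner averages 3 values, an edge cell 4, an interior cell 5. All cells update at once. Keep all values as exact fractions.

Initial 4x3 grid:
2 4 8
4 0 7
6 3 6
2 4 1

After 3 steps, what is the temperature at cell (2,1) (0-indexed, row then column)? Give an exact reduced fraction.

Step 1: cell (2,1) = 19/5
Step 2: cell (2,1) = 179/50
Step 3: cell (2,1) = 22537/6000
Full grid after step 3:
  7841/2160 29389/7200 1267/270
  25499/7200 23857/6000 8081/1800
  2811/800 22537/6000 14537/3600
  2531/720 25129/7200 2017/540

Answer: 22537/6000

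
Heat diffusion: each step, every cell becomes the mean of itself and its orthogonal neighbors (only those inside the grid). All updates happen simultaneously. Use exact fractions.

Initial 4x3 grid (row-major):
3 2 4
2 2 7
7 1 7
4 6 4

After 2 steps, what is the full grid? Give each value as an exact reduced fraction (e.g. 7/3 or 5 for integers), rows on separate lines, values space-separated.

After step 1:
  7/3 11/4 13/3
  7/2 14/5 5
  7/2 23/5 19/4
  17/3 15/4 17/3
After step 2:
  103/36 733/240 145/36
  91/30 373/100 1013/240
  259/60 97/25 1201/240
  155/36 1181/240 85/18

Answer: 103/36 733/240 145/36
91/30 373/100 1013/240
259/60 97/25 1201/240
155/36 1181/240 85/18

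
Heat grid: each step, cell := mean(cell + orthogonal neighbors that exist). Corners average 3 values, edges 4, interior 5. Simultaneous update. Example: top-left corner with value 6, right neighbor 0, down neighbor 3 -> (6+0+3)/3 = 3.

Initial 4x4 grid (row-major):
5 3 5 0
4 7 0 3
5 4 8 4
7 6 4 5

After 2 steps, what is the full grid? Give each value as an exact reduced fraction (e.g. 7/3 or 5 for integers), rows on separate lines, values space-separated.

Answer: 19/4 73/20 107/30 77/36
357/80 489/100 319/100 841/240
89/16 477/100 507/100 181/48
65/12 23/4 29/6 181/36

Derivation:
After step 1:
  4 5 2 8/3
  21/4 18/5 23/5 7/4
  5 6 4 5
  6 21/4 23/4 13/3
After step 2:
  19/4 73/20 107/30 77/36
  357/80 489/100 319/100 841/240
  89/16 477/100 507/100 181/48
  65/12 23/4 29/6 181/36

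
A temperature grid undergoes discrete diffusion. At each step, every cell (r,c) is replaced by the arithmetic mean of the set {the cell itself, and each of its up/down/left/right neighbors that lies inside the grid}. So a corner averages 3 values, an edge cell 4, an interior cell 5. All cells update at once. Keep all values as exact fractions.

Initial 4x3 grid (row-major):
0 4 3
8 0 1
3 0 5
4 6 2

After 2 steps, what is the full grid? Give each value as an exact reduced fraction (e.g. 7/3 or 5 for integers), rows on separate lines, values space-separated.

After step 1:
  4 7/4 8/3
  11/4 13/5 9/4
  15/4 14/5 2
  13/3 3 13/3
After step 2:
  17/6 661/240 20/9
  131/40 243/100 571/240
  409/120 283/100 683/240
  133/36 217/60 28/9

Answer: 17/6 661/240 20/9
131/40 243/100 571/240
409/120 283/100 683/240
133/36 217/60 28/9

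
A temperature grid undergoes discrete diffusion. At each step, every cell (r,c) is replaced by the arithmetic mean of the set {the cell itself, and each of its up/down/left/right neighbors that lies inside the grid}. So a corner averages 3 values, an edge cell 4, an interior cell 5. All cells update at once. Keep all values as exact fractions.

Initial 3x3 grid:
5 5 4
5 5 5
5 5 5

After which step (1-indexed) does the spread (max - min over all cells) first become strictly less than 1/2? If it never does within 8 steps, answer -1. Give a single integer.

Answer: 1

Derivation:
Step 1: max=5, min=14/3, spread=1/3
  -> spread < 1/2 first at step 1
Step 2: max=5, min=85/18, spread=5/18
Step 3: max=5, min=1039/216, spread=41/216
Step 4: max=1789/360, min=62669/12960, spread=347/2592
Step 5: max=17843/3600, min=3781063/777600, spread=2921/31104
Step 6: max=2134517/432000, min=227451461/46656000, spread=24611/373248
Step 7: max=47943259/9720000, min=13678077967/2799360000, spread=207329/4478976
Step 8: max=2553198401/518400000, min=821778047549/167961600000, spread=1746635/53747712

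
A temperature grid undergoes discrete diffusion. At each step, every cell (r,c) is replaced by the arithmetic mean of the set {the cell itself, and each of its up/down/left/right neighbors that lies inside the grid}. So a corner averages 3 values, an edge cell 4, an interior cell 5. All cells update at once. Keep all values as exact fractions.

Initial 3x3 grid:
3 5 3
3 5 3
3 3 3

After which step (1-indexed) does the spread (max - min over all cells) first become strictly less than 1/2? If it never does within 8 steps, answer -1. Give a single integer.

Step 1: max=4, min=3, spread=1
Step 2: max=227/60, min=133/40, spread=11/24
  -> spread < 1/2 first at step 2
Step 3: max=13399/3600, min=203/60, spread=1219/3600
Step 4: max=788603/216000, min=164759/48000, spread=755/3456
Step 5: max=46985491/12960000, min=30000119/8640000, spread=6353/41472
Step 6: max=2797858127/777600000, min=1809477293/518400000, spread=53531/497664
Step 7: max=167208444319/46656000000, min=4041614173/1152000000, spread=450953/5971968
Step 8: max=9998429793443/2799360000000, min=6566686450837/1866240000000, spread=3799043/71663616

Answer: 2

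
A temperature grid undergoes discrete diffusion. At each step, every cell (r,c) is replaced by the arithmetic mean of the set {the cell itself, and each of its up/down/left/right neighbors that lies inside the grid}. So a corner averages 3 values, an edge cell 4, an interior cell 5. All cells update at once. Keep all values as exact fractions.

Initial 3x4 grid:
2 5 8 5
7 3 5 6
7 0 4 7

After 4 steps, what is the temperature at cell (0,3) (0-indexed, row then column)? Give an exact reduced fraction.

Answer: 709099/129600

Derivation:
Step 1: cell (0,3) = 19/3
Step 2: cell (0,3) = 107/18
Step 3: cell (0,3) = 3083/540
Step 4: cell (0,3) = 709099/129600
Full grid after step 4:
  600239/129600 1037869/216000 1122989/216000 709099/129600
  3867941/864000 1666249/360000 598283/120000 1535507/288000
  565289/129600 481247/108000 518057/108000 659849/129600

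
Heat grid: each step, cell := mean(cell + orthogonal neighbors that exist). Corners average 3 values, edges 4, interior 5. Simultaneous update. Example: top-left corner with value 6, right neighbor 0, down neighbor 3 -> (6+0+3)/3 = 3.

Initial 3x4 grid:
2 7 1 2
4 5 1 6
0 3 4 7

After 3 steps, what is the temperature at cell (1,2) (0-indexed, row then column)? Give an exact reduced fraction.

Step 1: cell (1,2) = 17/5
Step 2: cell (1,2) = 179/50
Step 3: cell (1,2) = 21787/6000
Full grid after step 3:
  1537/432 3133/900 4129/1200 1259/360
  46943/14400 1297/375 21787/6000 13787/3600
  671/216 23939/7200 27499/7200 8959/2160

Answer: 21787/6000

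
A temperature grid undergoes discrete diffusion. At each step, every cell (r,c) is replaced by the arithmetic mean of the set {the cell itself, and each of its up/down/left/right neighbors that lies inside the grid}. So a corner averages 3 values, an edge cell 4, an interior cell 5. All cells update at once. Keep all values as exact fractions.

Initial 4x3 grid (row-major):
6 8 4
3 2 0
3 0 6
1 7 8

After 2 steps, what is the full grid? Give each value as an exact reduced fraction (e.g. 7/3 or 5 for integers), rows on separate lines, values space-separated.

Answer: 85/18 259/60 4
811/240 177/50 131/40
751/240 309/100 171/40
113/36 137/30 29/6

Derivation:
After step 1:
  17/3 5 4
  7/2 13/5 3
  7/4 18/5 7/2
  11/3 4 7
After step 2:
  85/18 259/60 4
  811/240 177/50 131/40
  751/240 309/100 171/40
  113/36 137/30 29/6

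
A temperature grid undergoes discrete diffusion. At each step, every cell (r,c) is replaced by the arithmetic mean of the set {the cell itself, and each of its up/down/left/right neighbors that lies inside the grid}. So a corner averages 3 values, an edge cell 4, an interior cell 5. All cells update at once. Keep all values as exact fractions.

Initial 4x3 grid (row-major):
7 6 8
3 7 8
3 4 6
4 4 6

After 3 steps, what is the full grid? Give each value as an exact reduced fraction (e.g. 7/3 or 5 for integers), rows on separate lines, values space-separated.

After step 1:
  16/3 7 22/3
  5 28/5 29/4
  7/2 24/5 6
  11/3 9/2 16/3
After step 2:
  52/9 379/60 259/36
  583/120 593/100 1571/240
  509/120 122/25 1403/240
  35/9 183/40 95/18
After step 3:
  6103/1080 22697/3600 14441/2160
  18727/3600 34237/6000 45929/7200
  8041/1800 10189/2000 40589/7200
  2287/540 11173/2400 11303/2160

Answer: 6103/1080 22697/3600 14441/2160
18727/3600 34237/6000 45929/7200
8041/1800 10189/2000 40589/7200
2287/540 11173/2400 11303/2160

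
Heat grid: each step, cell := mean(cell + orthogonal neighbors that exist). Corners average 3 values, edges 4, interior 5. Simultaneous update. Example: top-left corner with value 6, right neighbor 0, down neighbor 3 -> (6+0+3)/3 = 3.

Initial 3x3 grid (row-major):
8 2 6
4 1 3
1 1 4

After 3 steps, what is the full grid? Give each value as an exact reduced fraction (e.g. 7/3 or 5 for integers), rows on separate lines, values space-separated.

Answer: 7867/2160 52849/14400 7567/2160
22837/7200 1499/500 22487/7200
613/240 36899/14400 5617/2160

Derivation:
After step 1:
  14/3 17/4 11/3
  7/2 11/5 7/2
  2 7/4 8/3
After step 2:
  149/36 887/240 137/36
  371/120 76/25 361/120
  29/12 517/240 95/36
After step 3:
  7867/2160 52849/14400 7567/2160
  22837/7200 1499/500 22487/7200
  613/240 36899/14400 5617/2160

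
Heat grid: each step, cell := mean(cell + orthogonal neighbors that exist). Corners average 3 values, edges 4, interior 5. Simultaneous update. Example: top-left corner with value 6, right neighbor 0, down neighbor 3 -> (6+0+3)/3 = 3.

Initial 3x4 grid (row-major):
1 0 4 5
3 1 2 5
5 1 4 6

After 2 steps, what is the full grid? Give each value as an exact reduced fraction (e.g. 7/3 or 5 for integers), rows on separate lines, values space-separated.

Answer: 16/9 419/240 727/240 143/36
247/120 227/100 151/50 521/120
11/4 13/5 71/20 17/4

Derivation:
After step 1:
  4/3 3/2 11/4 14/3
  5/2 7/5 16/5 9/2
  3 11/4 13/4 5
After step 2:
  16/9 419/240 727/240 143/36
  247/120 227/100 151/50 521/120
  11/4 13/5 71/20 17/4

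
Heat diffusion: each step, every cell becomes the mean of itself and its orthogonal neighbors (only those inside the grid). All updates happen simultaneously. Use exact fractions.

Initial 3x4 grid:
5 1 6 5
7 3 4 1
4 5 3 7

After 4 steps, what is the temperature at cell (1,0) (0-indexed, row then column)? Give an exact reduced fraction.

Answer: 3765577/864000

Derivation:
Step 1: cell (1,0) = 19/4
Step 2: cell (1,0) = 221/48
Step 3: cell (1,0) = 62723/14400
Step 4: cell (1,0) = 3765577/864000
Full grid after step 4:
  546943/129600 891893/216000 284411/72000 172031/43200
  3765577/864000 1490753/360000 1463903/360000 3421087/864000
  567493/129600 57923/13500 54913/13500 526943/129600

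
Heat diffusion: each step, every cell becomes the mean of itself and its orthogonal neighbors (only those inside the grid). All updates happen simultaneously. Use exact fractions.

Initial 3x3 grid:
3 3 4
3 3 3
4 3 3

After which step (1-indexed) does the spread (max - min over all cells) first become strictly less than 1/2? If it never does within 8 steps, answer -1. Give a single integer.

Answer: 1

Derivation:
Step 1: max=10/3, min=3, spread=1/3
  -> spread < 1/2 first at step 1
Step 2: max=59/18, min=151/48, spread=19/144
Step 3: max=9209/2880, min=227/72, spread=43/960
Step 4: max=41407/12960, min=548503/172800, spread=10771/518400
Step 5: max=33025241/10368000, min=823483/259200, spread=85921/10368000
Step 6: max=148548703/46656000, min=1978323127/622080000, spread=6978739/1866240000
Step 7: max=118789200569/37324800000, min=12367255007/3888000000, spread=317762509/186624000000
Step 8: max=742353062929/233280000000, min=7124844105943/2239488000000, spread=8726490877/11197440000000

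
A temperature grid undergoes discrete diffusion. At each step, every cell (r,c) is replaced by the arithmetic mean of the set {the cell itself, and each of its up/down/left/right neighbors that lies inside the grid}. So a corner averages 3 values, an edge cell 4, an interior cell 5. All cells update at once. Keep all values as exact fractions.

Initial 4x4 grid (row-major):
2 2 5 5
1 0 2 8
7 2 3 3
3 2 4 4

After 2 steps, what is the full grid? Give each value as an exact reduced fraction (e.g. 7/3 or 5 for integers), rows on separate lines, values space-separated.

Answer: 77/36 529/240 307/80 14/3
529/240 251/100 79/25 93/20
251/80 13/5 339/100 58/15
10/3 16/5 187/60 137/36

Derivation:
After step 1:
  5/3 9/4 7/2 6
  5/2 7/5 18/5 9/2
  13/4 14/5 14/5 9/2
  4 11/4 13/4 11/3
After step 2:
  77/36 529/240 307/80 14/3
  529/240 251/100 79/25 93/20
  251/80 13/5 339/100 58/15
  10/3 16/5 187/60 137/36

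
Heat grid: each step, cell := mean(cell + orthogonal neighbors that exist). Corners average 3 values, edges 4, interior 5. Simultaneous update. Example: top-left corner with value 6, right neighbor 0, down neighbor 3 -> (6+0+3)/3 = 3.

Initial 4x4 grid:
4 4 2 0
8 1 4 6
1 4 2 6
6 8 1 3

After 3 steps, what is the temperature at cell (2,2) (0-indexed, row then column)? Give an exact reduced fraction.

Answer: 2213/600

Derivation:
Step 1: cell (2,2) = 17/5
Step 2: cell (2,2) = 347/100
Step 3: cell (2,2) = 2213/600
Full grid after step 3:
  4321/1080 24509/7200 23221/7200 667/216
  28349/7200 11371/3000 9857/3000 24661/7200
  10471/2400 3817/1000 2213/600 25901/7200
  1567/360 10051/2400 27041/7200 4027/1080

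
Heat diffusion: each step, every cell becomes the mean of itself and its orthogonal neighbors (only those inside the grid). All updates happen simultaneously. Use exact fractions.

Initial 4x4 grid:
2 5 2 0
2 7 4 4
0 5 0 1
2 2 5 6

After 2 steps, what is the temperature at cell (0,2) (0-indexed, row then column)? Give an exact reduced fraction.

Step 1: cell (0,2) = 11/4
Step 2: cell (0,2) = 243/80
Full grid after step 2:
  13/4 287/80 243/80 7/3
  63/20 351/100 16/5 13/5
  137/60 323/100 76/25 3
  85/36 653/240 55/16 10/3

Answer: 243/80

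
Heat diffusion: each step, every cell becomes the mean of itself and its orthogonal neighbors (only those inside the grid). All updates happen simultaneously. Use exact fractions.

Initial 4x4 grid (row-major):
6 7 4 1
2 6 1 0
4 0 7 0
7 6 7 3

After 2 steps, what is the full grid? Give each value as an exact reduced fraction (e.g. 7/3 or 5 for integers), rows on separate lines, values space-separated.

After step 1:
  5 23/4 13/4 5/3
  9/2 16/5 18/5 1/2
  13/4 23/5 3 5/2
  17/3 5 23/4 10/3
After step 2:
  61/12 43/10 107/30 65/36
  319/80 433/100 271/100 31/15
  1081/240 381/100 389/100 7/3
  167/36 1261/240 205/48 139/36

Answer: 61/12 43/10 107/30 65/36
319/80 433/100 271/100 31/15
1081/240 381/100 389/100 7/3
167/36 1261/240 205/48 139/36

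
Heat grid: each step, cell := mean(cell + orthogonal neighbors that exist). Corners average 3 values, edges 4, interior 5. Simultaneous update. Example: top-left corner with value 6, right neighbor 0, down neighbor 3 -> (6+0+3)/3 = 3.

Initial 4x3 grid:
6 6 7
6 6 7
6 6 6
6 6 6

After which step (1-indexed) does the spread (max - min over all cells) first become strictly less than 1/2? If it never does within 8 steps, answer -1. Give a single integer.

Answer: 2

Derivation:
Step 1: max=20/3, min=6, spread=2/3
Step 2: max=233/36, min=6, spread=17/36
  -> spread < 1/2 first at step 2
Step 3: max=862/135, min=6, spread=52/135
Step 4: max=818849/129600, min=10847/1800, spread=7573/25920
Step 5: max=48825001/7776000, min=163217/27000, spread=363701/1555200
Step 6: max=2915213999/466560000, min=4367413/720000, spread=681043/3732480
Step 7: max=174330937141/27993600000, min=1182282089/194400000, spread=163292653/1119744000
Step 8: max=10432523884319/1679616000000, min=35549139163/5832000000, spread=1554974443/13436928000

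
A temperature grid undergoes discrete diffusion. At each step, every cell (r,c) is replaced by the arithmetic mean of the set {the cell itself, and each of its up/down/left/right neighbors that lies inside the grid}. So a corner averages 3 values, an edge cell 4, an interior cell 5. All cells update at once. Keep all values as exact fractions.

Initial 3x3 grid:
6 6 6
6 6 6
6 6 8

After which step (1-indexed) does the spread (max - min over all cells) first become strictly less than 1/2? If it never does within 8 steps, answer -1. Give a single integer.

Answer: 3

Derivation:
Step 1: max=20/3, min=6, spread=2/3
Step 2: max=59/9, min=6, spread=5/9
Step 3: max=689/108, min=6, spread=41/108
  -> spread < 1/2 first at step 3
Step 4: max=41011/6480, min=1091/180, spread=347/1296
Step 5: max=2439737/388800, min=10957/1800, spread=2921/15552
Step 6: max=145796539/23328000, min=1321483/216000, spread=24611/186624
Step 7: max=8716802033/1399680000, min=29816741/4860000, spread=207329/2239488
Step 8: max=521914752451/83980800000, min=1594001599/259200000, spread=1746635/26873856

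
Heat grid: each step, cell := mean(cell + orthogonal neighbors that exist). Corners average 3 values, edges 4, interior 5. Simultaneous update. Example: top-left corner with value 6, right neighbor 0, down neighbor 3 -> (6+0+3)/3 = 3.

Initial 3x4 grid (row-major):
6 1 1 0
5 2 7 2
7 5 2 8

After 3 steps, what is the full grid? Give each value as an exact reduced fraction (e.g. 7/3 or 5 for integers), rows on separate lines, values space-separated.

After step 1:
  4 5/2 9/4 1
  5 4 14/5 17/4
  17/3 4 11/2 4
After step 2:
  23/6 51/16 171/80 5/2
  14/3 183/50 94/25 241/80
  44/9 115/24 163/40 55/12
After step 3:
  187/48 7691/2400 2317/800 51/20
  959/225 24079/6000 3329/1000 16627/4800
  1033/216 7837/1800 1721/400 2801/720

Answer: 187/48 7691/2400 2317/800 51/20
959/225 24079/6000 3329/1000 16627/4800
1033/216 7837/1800 1721/400 2801/720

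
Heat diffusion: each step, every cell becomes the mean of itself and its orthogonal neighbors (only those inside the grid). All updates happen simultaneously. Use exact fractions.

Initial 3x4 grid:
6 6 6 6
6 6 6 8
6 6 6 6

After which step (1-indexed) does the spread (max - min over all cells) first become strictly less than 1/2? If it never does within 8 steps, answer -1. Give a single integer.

Step 1: max=20/3, min=6, spread=2/3
Step 2: max=787/120, min=6, spread=67/120
Step 3: max=6917/1080, min=6, spread=437/1080
  -> spread < 1/2 first at step 3
Step 4: max=2749531/432000, min=3009/500, spread=29951/86400
Step 5: max=24543821/3888000, min=20408/3375, spread=206761/777600
Step 6: max=9787395571/1555200000, min=16365671/2700000, spread=14430763/62208000
Step 7: max=584979741689/93312000000, min=1313652727/216000000, spread=139854109/746496000
Step 8: max=35014791890251/5598720000000, min=118491228977/19440000000, spread=7114543559/44789760000

Answer: 3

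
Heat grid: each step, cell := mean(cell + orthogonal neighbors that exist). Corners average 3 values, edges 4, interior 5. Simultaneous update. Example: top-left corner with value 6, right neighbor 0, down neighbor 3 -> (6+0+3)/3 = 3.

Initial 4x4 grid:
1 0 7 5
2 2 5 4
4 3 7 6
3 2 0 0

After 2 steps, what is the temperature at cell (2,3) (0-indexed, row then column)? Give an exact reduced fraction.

Step 1: cell (2,3) = 17/4
Step 2: cell (2,3) = 309/80
Full grid after step 2:
  23/12 203/80 205/48 175/36
  173/80 63/20 417/100 235/48
  237/80 76/25 193/50 309/80
  8/3 217/80 209/80 17/6

Answer: 309/80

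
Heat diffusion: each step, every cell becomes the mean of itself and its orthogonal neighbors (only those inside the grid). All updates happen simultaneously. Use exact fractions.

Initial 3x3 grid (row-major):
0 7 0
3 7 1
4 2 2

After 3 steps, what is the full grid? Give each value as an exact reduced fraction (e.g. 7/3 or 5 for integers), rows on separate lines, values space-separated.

Answer: 185/54 1579/480 323/108
4957/1440 3863/1200 4207/1440
479/144 9079/2880 1217/432

Derivation:
After step 1:
  10/3 7/2 8/3
  7/2 4 5/2
  3 15/4 5/3
After step 2:
  31/9 27/8 26/9
  83/24 69/20 65/24
  41/12 149/48 95/36
After step 3:
  185/54 1579/480 323/108
  4957/1440 3863/1200 4207/1440
  479/144 9079/2880 1217/432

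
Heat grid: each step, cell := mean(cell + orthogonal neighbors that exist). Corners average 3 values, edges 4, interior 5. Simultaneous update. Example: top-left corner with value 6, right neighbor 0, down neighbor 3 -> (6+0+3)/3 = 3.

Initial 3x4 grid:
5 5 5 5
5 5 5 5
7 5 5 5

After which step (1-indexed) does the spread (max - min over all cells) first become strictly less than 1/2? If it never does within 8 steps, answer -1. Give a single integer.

Answer: 3

Derivation:
Step 1: max=17/3, min=5, spread=2/3
Step 2: max=50/9, min=5, spread=5/9
Step 3: max=581/108, min=5, spread=41/108
  -> spread < 1/2 first at step 3
Step 4: max=69017/12960, min=5, spread=4217/12960
Step 5: max=4097149/777600, min=18079/3600, spread=38417/155520
Step 6: max=244480211/46656000, min=362597/72000, spread=1903471/9331200
Step 7: max=14597789089/2799360000, min=10915759/2160000, spread=18038617/111974400
Step 8: max=873076182851/167961600000, min=984926759/194400000, spread=883978523/6718464000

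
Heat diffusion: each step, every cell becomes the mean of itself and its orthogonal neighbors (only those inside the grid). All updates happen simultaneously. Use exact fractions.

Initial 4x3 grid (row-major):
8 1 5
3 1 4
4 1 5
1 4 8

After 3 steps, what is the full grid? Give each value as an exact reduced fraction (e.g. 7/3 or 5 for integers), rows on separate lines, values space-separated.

After step 1:
  4 15/4 10/3
  4 2 15/4
  9/4 3 9/2
  3 7/2 17/3
After step 2:
  47/12 157/48 65/18
  49/16 33/10 163/48
  49/16 61/20 203/48
  35/12 91/24 41/9
After step 3:
  41/12 10151/2880 185/54
  1601/480 3859/1200 5233/1440
  1451/480 523/150 5483/1440
  469/144 5153/1440 1811/432

Answer: 41/12 10151/2880 185/54
1601/480 3859/1200 5233/1440
1451/480 523/150 5483/1440
469/144 5153/1440 1811/432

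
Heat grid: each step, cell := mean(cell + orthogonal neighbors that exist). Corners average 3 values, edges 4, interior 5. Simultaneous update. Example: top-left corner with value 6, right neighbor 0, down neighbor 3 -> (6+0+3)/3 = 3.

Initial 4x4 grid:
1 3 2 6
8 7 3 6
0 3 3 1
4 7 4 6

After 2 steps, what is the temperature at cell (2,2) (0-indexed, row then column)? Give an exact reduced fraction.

Answer: 4

Derivation:
Step 1: cell (2,2) = 14/5
Step 2: cell (2,2) = 4
Full grid after step 2:
  15/4 311/80 937/240 73/18
  331/80 81/20 193/50 253/60
  185/48 397/100 4 217/60
  143/36 103/24 479/120 38/9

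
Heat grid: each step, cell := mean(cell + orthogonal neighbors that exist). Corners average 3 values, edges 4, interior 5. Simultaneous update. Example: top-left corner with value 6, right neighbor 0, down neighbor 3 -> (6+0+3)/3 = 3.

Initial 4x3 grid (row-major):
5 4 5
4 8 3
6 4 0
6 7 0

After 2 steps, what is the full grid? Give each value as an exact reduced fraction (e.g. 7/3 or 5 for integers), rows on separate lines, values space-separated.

After step 1:
  13/3 11/2 4
  23/4 23/5 4
  5 5 7/4
  19/3 17/4 7/3
After step 2:
  187/36 553/120 9/2
  1181/240 497/100 287/80
  265/48 103/25 157/48
  187/36 215/48 25/9

Answer: 187/36 553/120 9/2
1181/240 497/100 287/80
265/48 103/25 157/48
187/36 215/48 25/9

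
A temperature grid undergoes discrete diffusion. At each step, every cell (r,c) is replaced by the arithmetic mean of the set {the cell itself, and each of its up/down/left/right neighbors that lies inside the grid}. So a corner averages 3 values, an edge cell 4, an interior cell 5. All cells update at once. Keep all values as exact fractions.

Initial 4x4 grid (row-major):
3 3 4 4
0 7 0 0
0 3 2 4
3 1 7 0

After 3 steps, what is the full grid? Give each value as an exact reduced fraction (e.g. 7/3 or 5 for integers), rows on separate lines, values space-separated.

After step 1:
  2 17/4 11/4 8/3
  5/2 13/5 13/5 2
  3/2 13/5 16/5 3/2
  4/3 7/2 5/2 11/3
After step 2:
  35/12 29/10 46/15 89/36
  43/20 291/100 263/100 263/120
  119/60 67/25 62/25 311/120
  19/9 149/60 193/60 23/9
After step 3:
  239/90 1769/600 4981/1800 2783/1080
  249/100 1327/500 7967/3000 8897/3600
  502/225 3761/1500 8159/3000 8837/3600
  296/135 4721/1800 4831/1800 3011/1080

Answer: 239/90 1769/600 4981/1800 2783/1080
249/100 1327/500 7967/3000 8897/3600
502/225 3761/1500 8159/3000 8837/3600
296/135 4721/1800 4831/1800 3011/1080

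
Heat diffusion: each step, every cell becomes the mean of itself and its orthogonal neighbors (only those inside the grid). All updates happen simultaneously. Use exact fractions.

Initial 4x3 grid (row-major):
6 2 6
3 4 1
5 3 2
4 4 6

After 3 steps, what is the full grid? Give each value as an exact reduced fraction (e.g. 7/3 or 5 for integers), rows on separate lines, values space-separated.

Answer: 8131/2160 26887/7200 799/240
28057/7200 5149/1500 8219/2400
27407/7200 22421/6000 2723/800
4393/1080 55249/14400 1351/360

Derivation:
After step 1:
  11/3 9/2 3
  9/2 13/5 13/4
  15/4 18/5 3
  13/3 17/4 4
After step 2:
  38/9 413/120 43/12
  871/240 369/100 237/80
  971/240 86/25 277/80
  37/9 971/240 15/4
After step 3:
  8131/2160 26887/7200 799/240
  28057/7200 5149/1500 8219/2400
  27407/7200 22421/6000 2723/800
  4393/1080 55249/14400 1351/360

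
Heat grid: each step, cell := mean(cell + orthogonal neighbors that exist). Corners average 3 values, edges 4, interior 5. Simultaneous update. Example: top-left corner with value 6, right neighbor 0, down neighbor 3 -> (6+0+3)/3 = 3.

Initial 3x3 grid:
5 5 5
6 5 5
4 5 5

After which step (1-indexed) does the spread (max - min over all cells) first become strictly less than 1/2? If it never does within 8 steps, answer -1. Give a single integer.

Step 1: max=16/3, min=19/4, spread=7/12
Step 2: max=77/15, min=59/12, spread=13/60
  -> spread < 1/2 first at step 2
Step 3: max=692/135, min=23773/4800, spread=7483/43200
Step 4: max=548221/108000, min=214943/43200, spread=21727/216000
Step 5: max=4927711/972000, min=28797319/5760000, spread=10906147/155520000
Step 6: max=589400059/116640000, min=778305287/155520000, spread=36295/746496
Step 7: max=8832515837/1749600000, min=46788237589/9331200000, spread=305773/8957952
Step 8: max=2117128579381/419904000000, min=2809421694383/559872000000, spread=2575951/107495424

Answer: 2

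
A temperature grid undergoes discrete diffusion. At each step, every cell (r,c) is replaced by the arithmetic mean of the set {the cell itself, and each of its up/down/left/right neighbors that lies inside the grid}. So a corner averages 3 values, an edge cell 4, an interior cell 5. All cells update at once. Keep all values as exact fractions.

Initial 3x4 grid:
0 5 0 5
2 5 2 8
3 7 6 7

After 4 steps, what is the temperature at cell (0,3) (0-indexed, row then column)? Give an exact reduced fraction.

Step 1: cell (0,3) = 13/3
Step 2: cell (0,3) = 77/18
Step 3: cell (0,3) = 587/135
Step 4: cell (0,3) = 284489/64800
Full grid after step 4:
  203339/64800 92731/27000 213737/54000 284489/64800
  1517911/432000 347647/90000 201011/45000 2098111/432000
  21197/5400 104747/24000 354941/72000 7093/1350

Answer: 284489/64800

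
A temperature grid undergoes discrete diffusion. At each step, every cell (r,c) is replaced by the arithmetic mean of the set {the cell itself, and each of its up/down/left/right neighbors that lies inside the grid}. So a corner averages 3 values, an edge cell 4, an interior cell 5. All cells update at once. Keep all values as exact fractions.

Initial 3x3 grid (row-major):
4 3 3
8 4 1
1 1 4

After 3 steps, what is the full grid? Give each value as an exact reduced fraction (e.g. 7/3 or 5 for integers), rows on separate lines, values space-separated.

After step 1:
  5 7/2 7/3
  17/4 17/5 3
  10/3 5/2 2
After step 2:
  17/4 427/120 53/18
  959/240 333/100 161/60
  121/36 337/120 5/2
After step 3:
  2833/720 25349/7200 3307/1080
  53773/14400 19651/6000 1289/450
  7319/2160 21599/7200 959/360

Answer: 2833/720 25349/7200 3307/1080
53773/14400 19651/6000 1289/450
7319/2160 21599/7200 959/360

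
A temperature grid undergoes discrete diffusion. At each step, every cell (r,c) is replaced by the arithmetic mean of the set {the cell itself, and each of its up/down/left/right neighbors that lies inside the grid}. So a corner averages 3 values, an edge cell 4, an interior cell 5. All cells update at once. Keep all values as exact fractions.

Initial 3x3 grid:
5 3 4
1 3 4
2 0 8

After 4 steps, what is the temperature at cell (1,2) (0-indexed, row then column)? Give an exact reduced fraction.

Answer: 2982013/864000

Derivation:
Step 1: cell (1,2) = 19/4
Step 2: cell (1,2) = 877/240
Step 3: cell (1,2) = 54179/14400
Step 4: cell (1,2) = 2982013/864000
Full grid after step 4:
  7241/2400 2787013/864000 233557/64800
  793171/288000 577153/180000 2982013/864000
  29647/10800 285307/96000 18461/5400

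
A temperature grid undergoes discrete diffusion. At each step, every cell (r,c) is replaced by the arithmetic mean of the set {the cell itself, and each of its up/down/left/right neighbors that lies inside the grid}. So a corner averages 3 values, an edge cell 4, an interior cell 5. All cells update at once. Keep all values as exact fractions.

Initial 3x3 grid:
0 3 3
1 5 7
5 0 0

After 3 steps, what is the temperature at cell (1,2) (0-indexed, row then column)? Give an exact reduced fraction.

Answer: 46319/14400

Derivation:
Step 1: cell (1,2) = 15/4
Step 2: cell (1,2) = 817/240
Step 3: cell (1,2) = 46319/14400
Full grid after step 3:
  2701/1080 42419/14400 3571/1080
  36019/14400 5651/2000 46319/14400
  1739/720 19397/7200 6317/2160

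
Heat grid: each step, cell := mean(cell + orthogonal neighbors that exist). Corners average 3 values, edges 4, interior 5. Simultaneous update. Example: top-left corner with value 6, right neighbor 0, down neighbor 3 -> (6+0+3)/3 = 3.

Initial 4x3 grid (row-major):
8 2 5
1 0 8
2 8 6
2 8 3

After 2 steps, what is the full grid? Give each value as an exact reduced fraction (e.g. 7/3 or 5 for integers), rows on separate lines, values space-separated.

After step 1:
  11/3 15/4 5
  11/4 19/5 19/4
  13/4 24/5 25/4
  4 21/4 17/3
After step 2:
  61/18 973/240 9/2
  101/30 397/100 99/20
  37/10 467/100 161/30
  25/6 1183/240 103/18

Answer: 61/18 973/240 9/2
101/30 397/100 99/20
37/10 467/100 161/30
25/6 1183/240 103/18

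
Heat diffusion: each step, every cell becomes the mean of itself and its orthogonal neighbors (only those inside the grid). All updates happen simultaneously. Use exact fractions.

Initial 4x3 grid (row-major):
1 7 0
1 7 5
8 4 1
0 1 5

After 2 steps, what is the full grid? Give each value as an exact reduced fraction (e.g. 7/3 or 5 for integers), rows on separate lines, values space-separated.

After step 1:
  3 15/4 4
  17/4 24/5 13/4
  13/4 21/5 15/4
  3 5/2 7/3
After step 2:
  11/3 311/80 11/3
  153/40 81/20 79/20
  147/40 37/10 203/60
  35/12 361/120 103/36

Answer: 11/3 311/80 11/3
153/40 81/20 79/20
147/40 37/10 203/60
35/12 361/120 103/36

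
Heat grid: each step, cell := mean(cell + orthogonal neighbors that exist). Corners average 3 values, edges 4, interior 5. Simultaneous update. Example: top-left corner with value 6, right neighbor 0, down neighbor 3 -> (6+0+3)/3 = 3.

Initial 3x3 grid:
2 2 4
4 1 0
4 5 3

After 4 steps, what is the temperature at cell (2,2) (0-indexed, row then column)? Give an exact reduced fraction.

Step 1: cell (2,2) = 8/3
Step 2: cell (2,2) = 95/36
Step 3: cell (2,2) = 5809/2160
Step 4: cell (2,2) = 346163/129600
Full grid after step 4:
  85397/32400 2139871/864000 3723/1600
  821707/288000 954377/360000 268937/108000
  97747/32400 276319/96000 346163/129600

Answer: 346163/129600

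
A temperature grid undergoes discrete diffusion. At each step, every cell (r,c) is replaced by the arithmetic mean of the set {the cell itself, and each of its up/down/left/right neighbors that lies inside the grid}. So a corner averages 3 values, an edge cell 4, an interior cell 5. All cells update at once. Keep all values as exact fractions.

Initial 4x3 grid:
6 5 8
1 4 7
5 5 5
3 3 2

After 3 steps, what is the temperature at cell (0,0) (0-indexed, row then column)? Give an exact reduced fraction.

Step 1: cell (0,0) = 4
Step 2: cell (0,0) = 55/12
Step 3: cell (0,0) = 367/80
Full grid after step 3:
  367/80 75011/14400 6047/1080
  217/50 7081/1500 38023/7200
  13859/3600 4229/1000 32243/7200
  7939/2160 5989/1600 2171/540

Answer: 367/80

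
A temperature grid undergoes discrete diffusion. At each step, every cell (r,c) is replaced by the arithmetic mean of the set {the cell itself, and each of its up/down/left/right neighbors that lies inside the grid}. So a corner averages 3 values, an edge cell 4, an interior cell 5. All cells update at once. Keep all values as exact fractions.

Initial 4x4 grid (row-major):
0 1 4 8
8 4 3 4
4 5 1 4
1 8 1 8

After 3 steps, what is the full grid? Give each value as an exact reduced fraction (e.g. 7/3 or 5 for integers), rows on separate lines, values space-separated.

Answer: 2489/720 8251/2400 27977/7200 9197/2160
2239/600 7447/2000 23171/6000 15211/3600
7361/1800 23909/6000 4663/1200 14947/3600
9179/2160 29189/7200 29309/7200 8813/2160

Derivation:
After step 1:
  3 9/4 4 16/3
  4 21/5 16/5 19/4
  9/2 22/5 14/5 17/4
  13/3 15/4 9/2 13/3
After step 2:
  37/12 269/80 887/240 169/36
  157/40 361/100 379/100 263/60
  517/120 393/100 383/100 121/30
  151/36 1019/240 923/240 157/36
After step 3:
  2489/720 8251/2400 27977/7200 9197/2160
  2239/600 7447/2000 23171/6000 15211/3600
  7361/1800 23909/6000 4663/1200 14947/3600
  9179/2160 29189/7200 29309/7200 8813/2160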